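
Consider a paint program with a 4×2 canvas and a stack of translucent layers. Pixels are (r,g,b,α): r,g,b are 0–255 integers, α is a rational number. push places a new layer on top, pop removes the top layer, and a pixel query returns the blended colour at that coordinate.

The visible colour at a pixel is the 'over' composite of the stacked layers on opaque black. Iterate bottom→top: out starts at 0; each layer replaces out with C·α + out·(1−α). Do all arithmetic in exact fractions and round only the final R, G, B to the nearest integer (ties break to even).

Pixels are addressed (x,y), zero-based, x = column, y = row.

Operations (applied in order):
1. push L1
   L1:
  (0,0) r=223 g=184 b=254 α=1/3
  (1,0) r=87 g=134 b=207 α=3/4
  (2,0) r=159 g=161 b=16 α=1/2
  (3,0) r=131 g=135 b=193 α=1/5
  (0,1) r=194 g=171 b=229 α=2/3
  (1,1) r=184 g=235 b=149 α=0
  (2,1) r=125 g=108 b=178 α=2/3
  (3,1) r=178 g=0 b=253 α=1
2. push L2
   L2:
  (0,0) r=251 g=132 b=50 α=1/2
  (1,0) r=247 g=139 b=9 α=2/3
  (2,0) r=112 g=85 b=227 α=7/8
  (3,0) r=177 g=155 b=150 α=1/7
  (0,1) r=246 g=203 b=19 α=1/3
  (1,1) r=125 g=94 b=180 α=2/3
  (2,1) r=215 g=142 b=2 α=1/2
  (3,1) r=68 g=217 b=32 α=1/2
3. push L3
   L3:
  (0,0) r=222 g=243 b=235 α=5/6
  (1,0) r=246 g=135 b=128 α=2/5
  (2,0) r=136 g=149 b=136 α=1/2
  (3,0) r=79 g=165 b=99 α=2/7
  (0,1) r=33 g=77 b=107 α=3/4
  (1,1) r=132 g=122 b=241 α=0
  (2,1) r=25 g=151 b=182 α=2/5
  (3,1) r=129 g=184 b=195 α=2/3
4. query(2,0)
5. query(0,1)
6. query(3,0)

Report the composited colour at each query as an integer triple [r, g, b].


at x=2,y=0 over L1,L2,L3:
after L1 α=1/2: [159/2, 161/2, 8]
after L2 α=7/8: [1727/16, 1351/16, 1597/8]
after L3 α=1/2: [3903/32, 3735/32, 2685/16]
= [122, 117, 168]

at x=0,y=1 over L1,L2,L3:
+L1 (α=2/3) → [388/3, 114, 458/3]
+L2 (α=1/3) → [1514/9, 431/3, 973/9]
+L3 (α=3/4) → [2405/36, 281/3, 1931/18]
→ [67, 94, 107]

query (3,0) [L1,L2,L3] — begin 0,0,0
+L1 (α=1/5) → [131/5, 27, 193/5]
+L2 (α=1/7) → [1671/35, 317/7, 1908/35]
+L3 (α=2/7) → [2777/49, 3895/49, 3294/49]
= [57, 79, 67]


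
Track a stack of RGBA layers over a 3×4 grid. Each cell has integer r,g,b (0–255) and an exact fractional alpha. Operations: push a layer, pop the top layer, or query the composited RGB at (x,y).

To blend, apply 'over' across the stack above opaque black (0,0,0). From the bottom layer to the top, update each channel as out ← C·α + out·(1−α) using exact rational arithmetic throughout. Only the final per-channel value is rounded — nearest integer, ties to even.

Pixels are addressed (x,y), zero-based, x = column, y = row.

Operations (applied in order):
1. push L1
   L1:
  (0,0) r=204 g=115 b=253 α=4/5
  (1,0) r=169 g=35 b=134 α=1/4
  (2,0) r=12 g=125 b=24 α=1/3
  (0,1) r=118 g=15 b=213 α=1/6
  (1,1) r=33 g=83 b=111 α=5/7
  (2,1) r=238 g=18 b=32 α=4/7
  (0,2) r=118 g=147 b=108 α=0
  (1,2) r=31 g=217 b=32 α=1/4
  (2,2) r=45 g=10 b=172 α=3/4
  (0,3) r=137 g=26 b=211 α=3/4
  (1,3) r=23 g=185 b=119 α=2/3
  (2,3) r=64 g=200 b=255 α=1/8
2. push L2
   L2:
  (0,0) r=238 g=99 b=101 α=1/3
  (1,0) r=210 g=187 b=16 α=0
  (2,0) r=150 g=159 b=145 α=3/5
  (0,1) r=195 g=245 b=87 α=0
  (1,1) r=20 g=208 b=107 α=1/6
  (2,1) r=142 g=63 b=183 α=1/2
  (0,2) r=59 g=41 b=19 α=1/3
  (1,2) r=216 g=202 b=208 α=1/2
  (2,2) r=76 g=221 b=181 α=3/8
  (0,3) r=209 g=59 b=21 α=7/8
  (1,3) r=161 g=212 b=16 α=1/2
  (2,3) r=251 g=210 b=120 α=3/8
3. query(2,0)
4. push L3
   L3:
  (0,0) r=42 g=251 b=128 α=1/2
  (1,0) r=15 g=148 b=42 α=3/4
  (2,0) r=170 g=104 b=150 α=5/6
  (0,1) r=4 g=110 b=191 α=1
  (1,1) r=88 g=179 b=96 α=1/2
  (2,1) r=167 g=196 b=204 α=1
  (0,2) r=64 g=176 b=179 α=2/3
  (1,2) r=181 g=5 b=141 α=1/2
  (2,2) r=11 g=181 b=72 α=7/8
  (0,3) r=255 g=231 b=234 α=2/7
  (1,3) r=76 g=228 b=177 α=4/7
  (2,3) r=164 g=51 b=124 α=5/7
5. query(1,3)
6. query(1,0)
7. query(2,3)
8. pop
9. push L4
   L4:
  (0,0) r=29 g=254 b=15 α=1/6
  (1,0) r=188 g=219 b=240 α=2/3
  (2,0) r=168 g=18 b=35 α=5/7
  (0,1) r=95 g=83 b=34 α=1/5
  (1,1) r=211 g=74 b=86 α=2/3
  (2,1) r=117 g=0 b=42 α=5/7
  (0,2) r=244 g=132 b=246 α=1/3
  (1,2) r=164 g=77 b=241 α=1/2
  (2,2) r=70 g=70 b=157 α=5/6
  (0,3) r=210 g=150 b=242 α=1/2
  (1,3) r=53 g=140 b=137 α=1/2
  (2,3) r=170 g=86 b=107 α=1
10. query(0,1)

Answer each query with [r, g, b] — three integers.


query (2,0) [L1,L2] — begin 0,0,0
after L1 α=1/3: [4, 125/3, 8]
after L2 α=3/5: [458/5, 1681/15, 451/5]
= [92, 112, 90]

(1,3) stack=L1,L2,L3; from [0,0,0]:
L1 α=2/3: [46/3, 370/3, 238/3]
L2 α=1/2: [529/6, 503/3, 143/3]
L3 α=4/7: [1137/14, 1415/7, 851/7]
rounded: [81, 202, 122]

at x=1,y=0 over L1,L2,L3:
+L1 (α=1/4) → [169/4, 35/4, 67/2]
+L2 (α=0) → [169/4, 35/4, 67/2]
+L3 (α=3/4) → [349/16, 1811/16, 319/8]
= [22, 113, 40]

query (2,3) [L1,L2,L3] — begin 0,0,0
after L1 α=1/8: [8, 25, 255/8]
after L2 α=3/8: [793/8, 755/8, 4155/64]
after L3 α=5/7: [4073/28, 1775/28, 23995/224]
→ [145, 63, 107]

at x=0,y=1 over L1,L2,L4:
L1 α=1/6: [59/3, 5/2, 71/2]
L2 α=0: [59/3, 5/2, 71/2]
L4 α=1/5: [521/15, 93/5, 176/5]
rounded: [35, 19, 35]


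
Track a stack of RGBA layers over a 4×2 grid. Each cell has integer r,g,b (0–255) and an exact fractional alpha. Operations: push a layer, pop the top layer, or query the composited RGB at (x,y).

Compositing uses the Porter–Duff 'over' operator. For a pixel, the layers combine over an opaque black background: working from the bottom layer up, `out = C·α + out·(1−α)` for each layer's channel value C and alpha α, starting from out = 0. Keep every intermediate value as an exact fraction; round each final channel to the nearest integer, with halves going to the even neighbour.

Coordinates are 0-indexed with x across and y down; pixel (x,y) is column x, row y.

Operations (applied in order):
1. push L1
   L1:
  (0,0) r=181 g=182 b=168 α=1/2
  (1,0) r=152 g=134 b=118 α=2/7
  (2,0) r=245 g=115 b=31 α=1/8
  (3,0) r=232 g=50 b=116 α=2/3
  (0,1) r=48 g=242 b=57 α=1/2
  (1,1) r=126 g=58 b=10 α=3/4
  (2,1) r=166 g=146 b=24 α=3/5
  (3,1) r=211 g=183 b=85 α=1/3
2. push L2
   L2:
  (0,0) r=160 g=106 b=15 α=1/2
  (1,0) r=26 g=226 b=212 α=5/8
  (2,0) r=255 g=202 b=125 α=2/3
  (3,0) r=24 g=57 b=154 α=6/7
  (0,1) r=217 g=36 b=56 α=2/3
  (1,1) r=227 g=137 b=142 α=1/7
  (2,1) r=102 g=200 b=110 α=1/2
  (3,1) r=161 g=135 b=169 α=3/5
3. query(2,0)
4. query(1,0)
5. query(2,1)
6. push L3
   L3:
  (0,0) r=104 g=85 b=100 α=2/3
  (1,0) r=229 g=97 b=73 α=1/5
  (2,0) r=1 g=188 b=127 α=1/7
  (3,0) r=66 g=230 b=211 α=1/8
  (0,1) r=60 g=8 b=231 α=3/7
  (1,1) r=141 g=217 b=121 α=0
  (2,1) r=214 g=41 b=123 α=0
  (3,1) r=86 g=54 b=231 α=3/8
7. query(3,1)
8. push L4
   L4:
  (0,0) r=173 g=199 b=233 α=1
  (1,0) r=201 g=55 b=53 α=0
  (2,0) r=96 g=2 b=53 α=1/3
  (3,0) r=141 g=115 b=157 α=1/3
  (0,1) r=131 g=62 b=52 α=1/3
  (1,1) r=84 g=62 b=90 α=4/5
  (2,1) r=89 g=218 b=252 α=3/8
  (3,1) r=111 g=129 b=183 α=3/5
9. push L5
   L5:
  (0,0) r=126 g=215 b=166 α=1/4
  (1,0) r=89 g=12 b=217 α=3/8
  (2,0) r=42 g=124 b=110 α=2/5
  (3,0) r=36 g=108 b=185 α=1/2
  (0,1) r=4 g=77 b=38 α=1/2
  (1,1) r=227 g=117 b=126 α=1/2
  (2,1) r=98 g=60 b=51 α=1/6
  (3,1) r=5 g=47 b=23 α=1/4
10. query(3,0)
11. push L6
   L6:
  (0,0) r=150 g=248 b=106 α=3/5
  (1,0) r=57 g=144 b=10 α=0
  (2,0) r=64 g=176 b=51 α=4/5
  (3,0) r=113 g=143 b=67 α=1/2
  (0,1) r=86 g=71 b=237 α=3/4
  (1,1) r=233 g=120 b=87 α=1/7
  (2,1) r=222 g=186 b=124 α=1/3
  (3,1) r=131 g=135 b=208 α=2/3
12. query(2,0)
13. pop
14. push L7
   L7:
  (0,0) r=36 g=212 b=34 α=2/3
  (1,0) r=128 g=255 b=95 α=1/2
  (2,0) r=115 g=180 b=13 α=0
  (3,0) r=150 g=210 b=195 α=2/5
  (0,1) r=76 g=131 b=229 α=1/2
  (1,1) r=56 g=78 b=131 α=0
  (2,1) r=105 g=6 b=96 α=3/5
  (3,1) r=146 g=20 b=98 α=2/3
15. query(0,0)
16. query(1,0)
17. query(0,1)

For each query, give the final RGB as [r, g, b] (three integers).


(2,0) stack=L1,L2; from [0,0,0]:
+L1 (α=1/8) → [245/8, 115/8, 31/8]
+L2 (α=2/3) → [4325/24, 3347/24, 677/8]
→ [180, 139, 85]

query (1,0) [L1,L2] — begin 0,0,0
after L1 α=2/7: [304/7, 268/7, 236/7]
after L2 α=5/8: [911/28, 4357/28, 1016/7]
→ [33, 156, 145]

at x=2,y=1 over L1,L2:
+L1 (α=3/5) → [498/5, 438/5, 72/5]
+L2 (α=1/2) → [504/5, 719/5, 311/5]
= [101, 144, 62]

at x=3,y=1 over L1,L2,L3:
after L1 α=1/3: [211/3, 61, 85/3]
after L2 α=3/5: [1871/15, 527/5, 1691/15]
after L3 α=3/8: [2645/24, 689/8, 1885/12]
rounded: [110, 86, 157]

query (3,0) [L1,L2,L3,L4,L5] — begin 0,0,0
L1 α=2/3: [464/3, 100/3, 232/3]
L2 α=6/7: [128/3, 1126/21, 3004/21]
L3 α=1/8: [547/12, 227/3, 3637/24]
L4 α=1/3: [1393/18, 799/9, 5521/36]
L5 α=1/2: [2041/36, 1771/18, 12181/72]
→ [57, 98, 169]

at x=2,y=0 over L1,L2,L3,L4,L5,L6:
L1 α=1/8: [245/8, 115/8, 31/8]
L2 α=2/3: [4325/24, 3347/24, 677/8]
L3 α=1/7: [4329/28, 4099/28, 2539/28]
L4 α=1/3: [1891/14, 4127/42, 3281/42]
L5 α=2/5: [6849/70, 7599/70, 6361/70]
L6 α=4/5: [24769/350, 56879/350, 20641/350]
rounded: [71, 163, 59]

at x=0,y=0 over L1,L2,L3,L4,L5,L7:
L1 α=1/2: [181/2, 91, 84]
L2 α=1/2: [501/4, 197/2, 99/2]
L3 α=2/3: [1333/12, 179/2, 499/6]
L4 α=1: [173, 199, 233]
L5 α=1/4: [645/4, 203, 865/4]
L7 α=2/3: [311/4, 209, 379/4]
→ [78, 209, 95]

at x=1,y=0 over L1,L2,L3,L4,L5,L7:
+L1 (α=2/7) → [304/7, 268/7, 236/7]
+L2 (α=5/8) → [911/28, 4357/28, 1016/7]
+L3 (α=1/5) → [2514/35, 5036/35, 915/7]
+L4 (α=0) → [2514/35, 5036/35, 915/7]
+L5 (α=3/8) → [4383/56, 661/7, 2283/14]
+L7 (α=1/2) → [11551/112, 1223/7, 3613/28]
→ [103, 175, 129]

query (0,1) [L1,L2,L3,L4,L5,L7] — begin 0,0,0
+L1 (α=1/2) → [24, 121, 57/2]
+L2 (α=2/3) → [458/3, 193/3, 281/6]
+L3 (α=3/7) → [2372/21, 844/21, 2641/21]
+L4 (α=1/3) → [7495/63, 2990/63, 6374/63]
+L5 (α=1/2) → [7747/126, 7841/126, 4384/63]
+L7 (α=1/2) → [17323/252, 24347/252, 18811/126]
rounded: [69, 97, 149]


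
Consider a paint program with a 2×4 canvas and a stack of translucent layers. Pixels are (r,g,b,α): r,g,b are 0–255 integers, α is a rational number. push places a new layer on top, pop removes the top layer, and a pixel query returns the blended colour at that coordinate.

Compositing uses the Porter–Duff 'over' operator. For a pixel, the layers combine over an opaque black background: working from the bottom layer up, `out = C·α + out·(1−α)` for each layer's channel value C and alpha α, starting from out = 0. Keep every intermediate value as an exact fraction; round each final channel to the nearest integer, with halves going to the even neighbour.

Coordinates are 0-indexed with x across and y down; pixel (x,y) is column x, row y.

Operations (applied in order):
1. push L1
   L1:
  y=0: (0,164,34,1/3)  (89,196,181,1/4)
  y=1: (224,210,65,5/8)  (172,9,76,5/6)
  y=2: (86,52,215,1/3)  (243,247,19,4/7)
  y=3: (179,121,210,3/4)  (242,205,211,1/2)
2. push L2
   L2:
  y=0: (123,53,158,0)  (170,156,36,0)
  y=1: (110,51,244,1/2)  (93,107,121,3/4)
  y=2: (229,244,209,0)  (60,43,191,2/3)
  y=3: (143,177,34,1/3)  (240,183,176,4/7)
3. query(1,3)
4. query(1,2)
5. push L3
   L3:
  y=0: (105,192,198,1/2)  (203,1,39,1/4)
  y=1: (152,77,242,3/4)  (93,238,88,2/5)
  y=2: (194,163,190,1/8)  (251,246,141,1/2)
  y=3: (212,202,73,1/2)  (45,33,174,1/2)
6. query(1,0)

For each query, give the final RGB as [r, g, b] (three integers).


query (1,3) [L1,L2] — begin 0,0,0
after L1 α=1/2: [121, 205/2, 211/2]
after L2 α=4/7: [189, 297/2, 2041/14]
= [189, 148, 146]

(1,2) stack=L1,L2; from [0,0,0]:
+L1 (α=4/7) → [972/7, 988/7, 76/7]
+L2 (α=2/3) → [604/7, 530/7, 2750/21]
→ [86, 76, 131]

query (1,0) [L1,L2,L3] — begin 0,0,0
+L1 (α=1/4) → [89/4, 49, 181/4]
+L2 (α=0) → [89/4, 49, 181/4]
+L3 (α=1/4) → [1079/16, 37, 699/16]
→ [67, 37, 44]


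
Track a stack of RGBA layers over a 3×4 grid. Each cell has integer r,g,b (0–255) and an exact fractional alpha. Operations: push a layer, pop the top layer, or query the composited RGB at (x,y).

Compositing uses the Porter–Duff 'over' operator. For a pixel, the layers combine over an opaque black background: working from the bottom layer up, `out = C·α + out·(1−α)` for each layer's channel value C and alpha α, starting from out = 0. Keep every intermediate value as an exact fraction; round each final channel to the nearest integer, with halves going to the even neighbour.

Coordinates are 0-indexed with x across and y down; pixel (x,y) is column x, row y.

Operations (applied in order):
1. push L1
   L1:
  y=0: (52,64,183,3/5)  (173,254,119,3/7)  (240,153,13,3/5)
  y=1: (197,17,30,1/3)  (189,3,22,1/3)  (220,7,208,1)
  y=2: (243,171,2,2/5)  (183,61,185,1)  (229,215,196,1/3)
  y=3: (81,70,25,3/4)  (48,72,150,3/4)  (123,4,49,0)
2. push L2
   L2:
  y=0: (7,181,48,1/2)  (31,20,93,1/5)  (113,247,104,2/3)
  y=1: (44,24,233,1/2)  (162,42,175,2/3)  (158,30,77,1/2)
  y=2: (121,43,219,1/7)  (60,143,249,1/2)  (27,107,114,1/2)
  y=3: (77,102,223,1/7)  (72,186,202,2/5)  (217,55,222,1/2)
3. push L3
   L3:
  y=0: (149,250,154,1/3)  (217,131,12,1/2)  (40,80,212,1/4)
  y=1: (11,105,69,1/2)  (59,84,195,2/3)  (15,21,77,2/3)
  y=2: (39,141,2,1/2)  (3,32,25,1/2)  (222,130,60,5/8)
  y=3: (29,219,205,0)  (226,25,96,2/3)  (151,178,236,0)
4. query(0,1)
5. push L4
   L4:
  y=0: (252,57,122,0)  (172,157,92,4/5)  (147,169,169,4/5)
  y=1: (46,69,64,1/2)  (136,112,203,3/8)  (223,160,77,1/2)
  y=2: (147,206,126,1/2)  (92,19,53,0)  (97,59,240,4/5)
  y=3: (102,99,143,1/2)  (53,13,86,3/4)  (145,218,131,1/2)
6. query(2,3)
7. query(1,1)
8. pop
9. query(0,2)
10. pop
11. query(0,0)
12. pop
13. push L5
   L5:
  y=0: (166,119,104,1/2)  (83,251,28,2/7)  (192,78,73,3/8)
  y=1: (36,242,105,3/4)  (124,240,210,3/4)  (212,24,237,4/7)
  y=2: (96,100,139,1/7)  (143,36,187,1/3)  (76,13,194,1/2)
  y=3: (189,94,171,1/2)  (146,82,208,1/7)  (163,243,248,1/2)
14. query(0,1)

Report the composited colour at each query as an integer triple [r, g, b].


at x=0,y=1 over L1,L2,L3:
+L1 (α=1/3) → [197/3, 17/3, 10]
+L2 (α=1/2) → [329/6, 89/6, 243/2]
+L3 (α=1/2) → [395/12, 719/12, 381/4]
= [33, 60, 95]

query (2,3) [L1,L2,L3,L4] — begin 0,0,0
after L1 α=0: [0, 0, 0]
after L2 α=1/2: [217/2, 55/2, 111]
after L3 α=0: [217/2, 55/2, 111]
after L4 α=1/2: [507/4, 491/4, 121]
rounded: [127, 123, 121]

query (1,1) [L1,L2,L3,L4] — begin 0,0,0
after L1 α=1/3: [63, 1, 22/3]
after L2 α=2/3: [129, 85/3, 1072/9]
after L3 α=2/3: [247/3, 589/9, 4582/27]
after L4 α=3/8: [2459/24, 5969/72, 39353/216]
rounded: [102, 83, 182]

at x=0,y=2 over L1,L2,L3:
after L1 α=2/5: [486/5, 342/5, 4/5]
after L2 α=1/7: [503/5, 2267/35, 1119/35]
after L3 α=1/2: [349/5, 3601/35, 1189/70]
= [70, 103, 17]

(0,0) stack=L1,L2; from [0,0,0]:
after L1 α=3/5: [156/5, 192/5, 549/5]
after L2 α=1/2: [191/10, 1097/10, 789/10]
rounded: [19, 110, 79]

query (0,1) [L1,L5] — begin 0,0,0
+L1 (α=1/3) → [197/3, 17/3, 10]
+L5 (α=3/4) → [521/12, 2195/12, 325/4]
→ [43, 183, 81]


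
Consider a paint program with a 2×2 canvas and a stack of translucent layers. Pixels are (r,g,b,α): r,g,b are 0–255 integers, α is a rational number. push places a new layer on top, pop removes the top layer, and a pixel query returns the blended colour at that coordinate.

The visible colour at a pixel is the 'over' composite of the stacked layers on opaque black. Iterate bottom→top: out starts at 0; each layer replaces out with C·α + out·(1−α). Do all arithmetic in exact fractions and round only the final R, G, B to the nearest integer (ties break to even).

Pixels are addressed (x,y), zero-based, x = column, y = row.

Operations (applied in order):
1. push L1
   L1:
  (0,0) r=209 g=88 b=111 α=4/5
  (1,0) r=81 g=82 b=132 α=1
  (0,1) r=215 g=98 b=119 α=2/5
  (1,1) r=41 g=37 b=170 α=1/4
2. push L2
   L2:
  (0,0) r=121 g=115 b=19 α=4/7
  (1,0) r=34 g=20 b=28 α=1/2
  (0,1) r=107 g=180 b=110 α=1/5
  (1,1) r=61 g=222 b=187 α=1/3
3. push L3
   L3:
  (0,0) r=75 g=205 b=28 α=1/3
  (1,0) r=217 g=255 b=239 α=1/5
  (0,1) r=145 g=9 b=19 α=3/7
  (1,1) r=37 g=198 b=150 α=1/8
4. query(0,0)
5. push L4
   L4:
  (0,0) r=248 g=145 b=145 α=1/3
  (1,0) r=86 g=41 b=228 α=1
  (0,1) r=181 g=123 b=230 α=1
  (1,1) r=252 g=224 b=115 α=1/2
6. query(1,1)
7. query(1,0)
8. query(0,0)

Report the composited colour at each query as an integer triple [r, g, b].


(0,0) stack=L1,L2,L3; from [0,0,0]:
after L1 α=4/5: [836/5, 352/5, 444/5]
after L2 α=4/7: [704/5, 3356/35, 1712/35]
after L3 α=1/3: [1783/15, 4629/35, 1468/35]
→ [119, 132, 42]

(1,1) stack=L1,L2,L3,L4; from [0,0,0]:
after L1 α=1/4: [41/4, 37/4, 85/2]
after L2 α=1/3: [163/6, 481/6, 272/3]
after L3 α=1/8: [1363/48, 4555/48, 1177/12]
after L4 α=1/2: [13459/96, 15307/96, 2557/24]
rounded: [140, 159, 107]

at x=1,y=0 over L1,L2,L3,L4:
L1 α=1: [81, 82, 132]
L2 α=1/2: [115/2, 51, 80]
L3 α=1/5: [447/5, 459/5, 559/5]
L4 α=1: [86, 41, 228]
rounded: [86, 41, 228]

at x=0,y=0 over L1,L2,L3,L4:
+L1 (α=4/5) → [836/5, 352/5, 444/5]
+L2 (α=4/7) → [704/5, 3356/35, 1712/35]
+L3 (α=1/3) → [1783/15, 4629/35, 1468/35]
+L4 (α=1/3) → [7286/45, 14333/105, 8011/105]
→ [162, 137, 76]


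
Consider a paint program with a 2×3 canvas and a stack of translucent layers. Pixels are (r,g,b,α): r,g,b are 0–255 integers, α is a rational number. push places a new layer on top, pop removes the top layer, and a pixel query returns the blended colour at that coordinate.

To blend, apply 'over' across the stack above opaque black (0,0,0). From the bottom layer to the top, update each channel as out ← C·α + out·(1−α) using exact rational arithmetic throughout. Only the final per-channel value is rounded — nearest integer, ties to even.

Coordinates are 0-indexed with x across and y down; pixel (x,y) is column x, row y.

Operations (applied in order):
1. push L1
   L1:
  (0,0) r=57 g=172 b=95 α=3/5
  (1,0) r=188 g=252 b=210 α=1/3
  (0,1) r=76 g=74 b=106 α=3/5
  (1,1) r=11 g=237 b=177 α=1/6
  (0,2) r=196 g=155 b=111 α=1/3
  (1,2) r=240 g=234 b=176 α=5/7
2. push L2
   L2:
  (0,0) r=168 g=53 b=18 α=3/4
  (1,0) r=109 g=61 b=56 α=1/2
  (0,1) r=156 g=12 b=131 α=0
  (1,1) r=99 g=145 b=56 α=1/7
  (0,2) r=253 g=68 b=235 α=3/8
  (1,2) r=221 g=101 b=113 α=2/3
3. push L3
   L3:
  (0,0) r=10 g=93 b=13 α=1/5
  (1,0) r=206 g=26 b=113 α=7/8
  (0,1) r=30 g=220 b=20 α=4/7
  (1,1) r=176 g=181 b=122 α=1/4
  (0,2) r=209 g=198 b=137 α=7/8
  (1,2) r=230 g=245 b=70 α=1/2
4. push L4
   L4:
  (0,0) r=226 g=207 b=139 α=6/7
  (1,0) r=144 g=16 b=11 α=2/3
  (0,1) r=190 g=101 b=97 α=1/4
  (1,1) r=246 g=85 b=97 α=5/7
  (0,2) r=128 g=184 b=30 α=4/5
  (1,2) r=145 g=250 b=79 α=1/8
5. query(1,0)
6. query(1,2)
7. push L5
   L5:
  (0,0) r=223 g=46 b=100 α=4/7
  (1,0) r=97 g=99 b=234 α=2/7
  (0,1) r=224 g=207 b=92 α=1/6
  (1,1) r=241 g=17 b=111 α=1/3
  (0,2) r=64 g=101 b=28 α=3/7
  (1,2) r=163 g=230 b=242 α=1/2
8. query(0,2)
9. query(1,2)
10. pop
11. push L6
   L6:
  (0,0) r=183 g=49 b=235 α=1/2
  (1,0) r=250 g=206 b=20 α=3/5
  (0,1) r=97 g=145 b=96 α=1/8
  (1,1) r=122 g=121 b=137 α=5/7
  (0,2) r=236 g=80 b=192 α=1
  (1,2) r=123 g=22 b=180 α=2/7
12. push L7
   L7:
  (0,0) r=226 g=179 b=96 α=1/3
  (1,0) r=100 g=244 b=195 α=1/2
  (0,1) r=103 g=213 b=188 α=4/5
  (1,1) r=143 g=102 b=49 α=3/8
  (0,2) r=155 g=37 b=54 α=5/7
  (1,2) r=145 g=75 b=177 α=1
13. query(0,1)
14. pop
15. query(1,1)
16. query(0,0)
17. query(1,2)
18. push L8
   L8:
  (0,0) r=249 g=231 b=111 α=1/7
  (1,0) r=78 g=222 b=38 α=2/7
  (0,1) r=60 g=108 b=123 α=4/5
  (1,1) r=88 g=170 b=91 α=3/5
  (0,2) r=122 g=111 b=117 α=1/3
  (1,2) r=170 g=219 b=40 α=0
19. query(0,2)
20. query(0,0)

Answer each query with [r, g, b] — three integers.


at x=1,y=0 over L1,L2,L3,L4:
L1 α=1/3: [188/3, 84, 70]
L2 α=1/2: [515/6, 145/2, 63]
L3 α=7/8: [9167/48, 509/16, 427/4]
L4 α=2/3: [22991/144, 1021/48, 515/12]
→ [160, 21, 43]

(1,2) stack=L1,L2,L3,L4; from [0,0,0]:
after L1 α=5/7: [1200/7, 1170/7, 880/7]
after L2 α=2/3: [4294/21, 2584/21, 2462/21]
after L3 α=1/2: [4562/21, 7729/42, 1966/21]
after L4 α=1/8: [4997/24, 9229/48, 2203/24]
→ [208, 192, 92]

at x=0,y=2 over L1,L2,L3,L4,L5:
after L1 α=1/3: [196/3, 155/3, 37]
after L2 α=3/8: [3257/24, 1387/24, 445/4]
after L3 α=7/8: [38369/192, 34651/192, 4281/32]
after L4 α=4/5: [136673/960, 175963/960, 8121/160]
after L5 α=3/7: [182753/1680, 248683/1680, 11481/280]
rounded: [109, 148, 41]

query (1,2) [L1,L2,L3,L4,L5] — begin 0,0,0
+L1 (α=5/7) → [1200/7, 1170/7, 880/7]
+L2 (α=2/3) → [4294/21, 2584/21, 2462/21]
+L3 (α=1/2) → [4562/21, 7729/42, 1966/21]
+L4 (α=1/8) → [4997/24, 9229/48, 2203/24]
+L5 (α=1/2) → [8909/48, 20269/96, 8011/48]
rounded: [186, 211, 167]

(0,1) stack=L1,L2,L3,L4,L6,L7; from [0,0,0]:
+L1 (α=3/5) → [228/5, 222/5, 318/5]
+L2 (α=0) → [228/5, 222/5, 318/5]
+L3 (α=4/7) → [1284/35, 5066/35, 1354/35]
+L4 (α=1/4) → [5251/70, 18733/140, 7457/140]
+L6 (α=1/8) → [6221/80, 21633/160, 9377/160]
+L7 (α=4/5) → [39181/400, 157953/800, 129697/800]
→ [98, 197, 162]

query (1,1) [L1,L2,L3,L4,L6] — begin 0,0,0
after L1 α=1/6: [11/6, 79/2, 59/2]
after L2 α=1/7: [110/7, 382/7, 233/7]
after L3 α=1/4: [781/14, 2413/28, 1553/28]
after L4 α=5/7: [9391/49, 8363/98, 8343/98]
after L6 α=5/7: [48672/343, 38008/343, 41908/343]
→ [142, 111, 122]

at x=0,y=0 over L1,L2,L3,L4,L6:
+L1 (α=3/5) → [171/5, 516/5, 57]
+L2 (α=3/4) → [2691/20, 1311/20, 111/4]
+L3 (α=1/5) → [2741/25, 1776/25, 124/5]
+L4 (α=6/7) → [36641/175, 32826/175, 4294/35]
+L6 (α=1/2) → [34333/175, 41401/350, 12519/70]
= [196, 118, 179]

(1,2) stack=L1,L2,L3,L4,L6; from [0,0,0]:
after L1 α=5/7: [1200/7, 1170/7, 880/7]
after L2 α=2/3: [4294/21, 2584/21, 2462/21]
after L3 α=1/2: [4562/21, 7729/42, 1966/21]
after L4 α=1/8: [4997/24, 9229/48, 2203/24]
after L6 α=2/7: [30889/168, 48257/336, 19655/168]
= [184, 144, 117]

at x=0,y=2 over L1,L2,L3,L4,L6,L8:
after L1 α=1/3: [196/3, 155/3, 37]
after L2 α=3/8: [3257/24, 1387/24, 445/4]
after L3 α=7/8: [38369/192, 34651/192, 4281/32]
after L4 α=4/5: [136673/960, 175963/960, 8121/160]
after L6 α=1: [236, 80, 192]
after L8 α=1/3: [198, 271/3, 167]
→ [198, 90, 167]

at x=0,y=0 over L1,L2,L3,L4,L6,L8:
after L1 α=3/5: [171/5, 516/5, 57]
after L2 α=3/4: [2691/20, 1311/20, 111/4]
after L3 α=1/5: [2741/25, 1776/25, 124/5]
after L4 α=6/7: [36641/175, 32826/175, 4294/35]
after L6 α=1/2: [34333/175, 41401/350, 12519/70]
after L8 α=1/7: [249573/1225, 164628/1225, 41442/245]
→ [204, 134, 169]


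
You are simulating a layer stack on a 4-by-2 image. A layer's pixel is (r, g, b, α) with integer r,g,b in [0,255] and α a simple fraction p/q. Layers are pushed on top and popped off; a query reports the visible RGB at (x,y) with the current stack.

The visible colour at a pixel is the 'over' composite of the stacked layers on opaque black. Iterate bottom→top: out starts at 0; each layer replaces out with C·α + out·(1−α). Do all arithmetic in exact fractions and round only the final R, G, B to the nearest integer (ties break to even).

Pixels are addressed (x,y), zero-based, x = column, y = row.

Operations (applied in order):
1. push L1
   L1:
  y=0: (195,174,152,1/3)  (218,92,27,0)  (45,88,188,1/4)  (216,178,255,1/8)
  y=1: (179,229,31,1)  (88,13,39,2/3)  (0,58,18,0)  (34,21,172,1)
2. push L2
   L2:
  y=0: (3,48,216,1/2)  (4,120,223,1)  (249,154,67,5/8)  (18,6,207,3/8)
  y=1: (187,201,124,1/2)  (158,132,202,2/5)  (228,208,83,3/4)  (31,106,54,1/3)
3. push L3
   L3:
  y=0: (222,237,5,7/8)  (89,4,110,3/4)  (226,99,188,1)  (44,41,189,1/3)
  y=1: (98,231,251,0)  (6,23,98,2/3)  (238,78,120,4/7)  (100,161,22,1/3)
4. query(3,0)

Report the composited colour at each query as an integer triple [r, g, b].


query (3,0) [L1,L2,L3] — begin 0,0,0
after L1 α=1/8: [27, 89/4, 255/8]
after L2 α=3/8: [189/8, 517/32, 6243/64]
after L3 α=1/3: [365/12, 391/16, 4097/32]
= [30, 24, 128]


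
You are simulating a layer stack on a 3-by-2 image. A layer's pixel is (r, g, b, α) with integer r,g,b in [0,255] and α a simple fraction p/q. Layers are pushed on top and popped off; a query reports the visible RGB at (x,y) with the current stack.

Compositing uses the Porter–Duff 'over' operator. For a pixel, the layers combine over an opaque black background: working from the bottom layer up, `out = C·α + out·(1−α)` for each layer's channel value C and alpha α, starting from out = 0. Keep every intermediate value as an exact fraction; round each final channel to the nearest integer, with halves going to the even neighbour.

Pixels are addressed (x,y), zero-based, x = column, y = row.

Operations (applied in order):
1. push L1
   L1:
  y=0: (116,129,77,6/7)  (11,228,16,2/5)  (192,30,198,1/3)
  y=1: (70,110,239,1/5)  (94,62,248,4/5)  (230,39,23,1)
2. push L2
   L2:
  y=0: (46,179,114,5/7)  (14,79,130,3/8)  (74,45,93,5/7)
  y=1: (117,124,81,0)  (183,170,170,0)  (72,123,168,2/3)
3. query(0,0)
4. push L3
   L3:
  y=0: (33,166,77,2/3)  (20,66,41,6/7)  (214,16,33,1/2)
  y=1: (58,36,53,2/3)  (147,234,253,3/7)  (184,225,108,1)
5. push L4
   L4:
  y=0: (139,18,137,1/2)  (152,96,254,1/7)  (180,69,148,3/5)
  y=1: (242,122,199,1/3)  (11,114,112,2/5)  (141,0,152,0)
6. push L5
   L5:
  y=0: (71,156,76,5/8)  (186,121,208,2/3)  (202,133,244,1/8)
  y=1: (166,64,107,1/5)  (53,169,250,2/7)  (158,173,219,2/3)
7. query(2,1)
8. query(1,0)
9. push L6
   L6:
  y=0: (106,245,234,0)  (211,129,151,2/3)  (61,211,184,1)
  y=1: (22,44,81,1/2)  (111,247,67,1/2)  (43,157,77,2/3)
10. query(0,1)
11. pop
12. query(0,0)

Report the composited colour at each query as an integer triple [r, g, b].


at x=0,y=0 over L1,L2:
L1 α=6/7: [696/7, 774/7, 66]
L2 α=5/7: [3002/49, 7813/49, 702/7]
rounded: [61, 159, 100]

at x=2,y=1 over L1,L2,L3,L4,L5:
+L1 (α=1) → [230, 39, 23]
+L2 (α=2/3) → [374/3, 95, 359/3]
+L3 (α=1) → [184, 225, 108]
+L4 (α=0) → [184, 225, 108]
+L5 (α=2/3) → [500/3, 571/3, 182]
rounded: [167, 190, 182]

query (1,0) [L1,L2,L3,L4,L5] — begin 0,0,0
L1 α=2/5: [22/5, 456/5, 32/5]
L2 α=3/8: [8, 693/8, 211/4]
L3 α=6/7: [128/7, 3861/56, 1195/28]
L4 α=1/7: [1832/49, 14271/196, 7141/98]
L5 α=2/3: [20060/147, 61703/588, 47909/294]
rounded: [136, 105, 163]

(0,1) stack=L1,L2,L3,L4,L5,L6; from [0,0,0]:
after L1 α=1/5: [14, 22, 239/5]
after L2 α=0: [14, 22, 239/5]
after L3 α=2/3: [130/3, 94/3, 769/15]
after L4 α=1/3: [986/9, 554/9, 4523/45]
after L5 α=1/5: [5438/45, 2792/45, 22907/225]
after L6 α=1/2: [3214/45, 2386/45, 20566/225]
→ [71, 53, 91]

(0,0) stack=L1,L2,L3,L4,L5; from [0,0,0]:
L1 α=6/7: [696/7, 774/7, 66]
L2 α=5/7: [3002/49, 7813/49, 702/7]
L3 α=2/3: [6236/147, 8027/49, 1780/21]
L4 α=1/2: [26669/294, 8909/98, 4657/42]
L5 α=5/8: [61459/784, 103167/784, 9977/112]
→ [78, 132, 89]


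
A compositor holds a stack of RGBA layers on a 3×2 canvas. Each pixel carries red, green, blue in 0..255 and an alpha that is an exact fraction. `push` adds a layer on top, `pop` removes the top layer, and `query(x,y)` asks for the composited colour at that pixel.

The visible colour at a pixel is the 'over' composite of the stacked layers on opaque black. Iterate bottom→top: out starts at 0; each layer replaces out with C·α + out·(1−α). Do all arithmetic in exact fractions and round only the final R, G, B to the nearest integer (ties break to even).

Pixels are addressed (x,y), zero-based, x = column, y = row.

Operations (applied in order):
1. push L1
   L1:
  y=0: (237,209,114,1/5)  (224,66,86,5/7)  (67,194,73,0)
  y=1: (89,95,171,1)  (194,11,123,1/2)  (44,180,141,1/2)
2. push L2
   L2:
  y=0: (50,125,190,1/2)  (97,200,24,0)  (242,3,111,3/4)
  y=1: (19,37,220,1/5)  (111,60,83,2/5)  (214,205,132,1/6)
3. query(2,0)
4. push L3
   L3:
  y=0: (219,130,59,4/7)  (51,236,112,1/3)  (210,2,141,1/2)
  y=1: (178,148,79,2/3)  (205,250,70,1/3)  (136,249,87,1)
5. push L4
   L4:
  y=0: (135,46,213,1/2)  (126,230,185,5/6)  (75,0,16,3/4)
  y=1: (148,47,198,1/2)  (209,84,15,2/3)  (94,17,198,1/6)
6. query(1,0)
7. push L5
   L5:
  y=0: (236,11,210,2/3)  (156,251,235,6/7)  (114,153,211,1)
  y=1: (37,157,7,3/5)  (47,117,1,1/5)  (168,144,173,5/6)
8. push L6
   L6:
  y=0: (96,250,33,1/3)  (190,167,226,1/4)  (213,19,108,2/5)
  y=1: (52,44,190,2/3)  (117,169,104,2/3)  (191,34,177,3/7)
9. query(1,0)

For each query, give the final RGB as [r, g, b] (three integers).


query (2,0) [L1,L2] — begin 0,0,0
+L1 (α=0) → [0, 0, 0]
+L2 (α=3/4) → [363/2, 9/4, 333/4]
= [182, 2, 83]

(1,0) stack=L1,L2,L3,L4; from [0,0,0]:
L1 α=5/7: [160, 330/7, 430/7]
L2 α=0: [160, 330/7, 430/7]
L3 α=1/3: [371/3, 2312/21, 548/7]
L4 α=5/6: [2261/18, 13231/63, 2341/14]
→ [126, 210, 167]

query (1,0) [L1,L2,L3,L4,L5,L6] — begin 0,0,0
after L1 α=5/7: [160, 330/7, 430/7]
after L2 α=0: [160, 330/7, 430/7]
after L3 α=1/3: [371/3, 2312/21, 548/7]
after L4 α=5/6: [2261/18, 13231/63, 2341/14]
after L5 α=6/7: [19109/126, 108109/441, 22081/98]
after L6 α=1/4: [27089/168, 66329/294, 88391/392]
= [161, 226, 225]


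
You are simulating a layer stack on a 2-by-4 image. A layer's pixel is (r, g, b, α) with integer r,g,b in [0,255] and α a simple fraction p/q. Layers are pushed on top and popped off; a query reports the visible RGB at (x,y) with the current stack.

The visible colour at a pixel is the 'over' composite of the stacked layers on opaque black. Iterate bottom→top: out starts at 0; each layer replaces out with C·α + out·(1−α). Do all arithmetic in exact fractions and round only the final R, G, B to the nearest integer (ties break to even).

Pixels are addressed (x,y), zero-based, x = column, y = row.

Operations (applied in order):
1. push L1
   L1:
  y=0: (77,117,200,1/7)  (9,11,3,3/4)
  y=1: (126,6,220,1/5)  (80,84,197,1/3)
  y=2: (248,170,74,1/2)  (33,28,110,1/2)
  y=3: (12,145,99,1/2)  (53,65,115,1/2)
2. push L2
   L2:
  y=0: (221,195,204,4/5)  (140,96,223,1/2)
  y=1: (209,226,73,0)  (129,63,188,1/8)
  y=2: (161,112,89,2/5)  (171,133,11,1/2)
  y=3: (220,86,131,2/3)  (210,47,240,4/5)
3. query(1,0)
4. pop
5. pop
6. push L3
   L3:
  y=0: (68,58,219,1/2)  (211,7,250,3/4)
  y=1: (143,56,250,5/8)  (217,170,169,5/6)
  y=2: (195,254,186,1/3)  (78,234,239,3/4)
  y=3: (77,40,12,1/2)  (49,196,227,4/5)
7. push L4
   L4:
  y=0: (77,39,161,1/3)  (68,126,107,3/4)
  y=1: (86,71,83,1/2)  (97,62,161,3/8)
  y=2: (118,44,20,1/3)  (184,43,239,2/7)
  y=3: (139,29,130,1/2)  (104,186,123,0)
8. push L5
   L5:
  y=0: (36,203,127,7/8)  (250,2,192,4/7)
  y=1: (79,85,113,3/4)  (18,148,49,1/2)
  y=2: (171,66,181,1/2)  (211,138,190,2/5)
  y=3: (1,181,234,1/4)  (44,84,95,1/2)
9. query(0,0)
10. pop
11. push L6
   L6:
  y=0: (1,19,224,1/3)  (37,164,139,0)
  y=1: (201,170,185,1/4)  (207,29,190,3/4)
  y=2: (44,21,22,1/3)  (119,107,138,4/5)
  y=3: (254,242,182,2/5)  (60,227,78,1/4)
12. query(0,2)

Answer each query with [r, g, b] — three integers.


at x=1,y=0 over L1,L2:
L1 α=3/4: [27/4, 33/4, 9/4]
L2 α=1/2: [587/8, 417/8, 901/8]
→ [73, 52, 113]

query (0,0) [L3,L4,L5] — begin 0,0,0
L3 α=1/2: [34, 29, 219/2]
L4 α=1/3: [145/3, 97/3, 380/3]
L5 α=7/8: [901/24, 545/3, 3047/24]
= [38, 182, 127]

at x=0,y=2 over L3,L4,L6:
after L3 α=1/3: [65, 254/3, 62]
after L4 α=1/3: [248/3, 640/9, 48]
after L6 α=1/3: [628/9, 1469/27, 118/3]
→ [70, 54, 39]


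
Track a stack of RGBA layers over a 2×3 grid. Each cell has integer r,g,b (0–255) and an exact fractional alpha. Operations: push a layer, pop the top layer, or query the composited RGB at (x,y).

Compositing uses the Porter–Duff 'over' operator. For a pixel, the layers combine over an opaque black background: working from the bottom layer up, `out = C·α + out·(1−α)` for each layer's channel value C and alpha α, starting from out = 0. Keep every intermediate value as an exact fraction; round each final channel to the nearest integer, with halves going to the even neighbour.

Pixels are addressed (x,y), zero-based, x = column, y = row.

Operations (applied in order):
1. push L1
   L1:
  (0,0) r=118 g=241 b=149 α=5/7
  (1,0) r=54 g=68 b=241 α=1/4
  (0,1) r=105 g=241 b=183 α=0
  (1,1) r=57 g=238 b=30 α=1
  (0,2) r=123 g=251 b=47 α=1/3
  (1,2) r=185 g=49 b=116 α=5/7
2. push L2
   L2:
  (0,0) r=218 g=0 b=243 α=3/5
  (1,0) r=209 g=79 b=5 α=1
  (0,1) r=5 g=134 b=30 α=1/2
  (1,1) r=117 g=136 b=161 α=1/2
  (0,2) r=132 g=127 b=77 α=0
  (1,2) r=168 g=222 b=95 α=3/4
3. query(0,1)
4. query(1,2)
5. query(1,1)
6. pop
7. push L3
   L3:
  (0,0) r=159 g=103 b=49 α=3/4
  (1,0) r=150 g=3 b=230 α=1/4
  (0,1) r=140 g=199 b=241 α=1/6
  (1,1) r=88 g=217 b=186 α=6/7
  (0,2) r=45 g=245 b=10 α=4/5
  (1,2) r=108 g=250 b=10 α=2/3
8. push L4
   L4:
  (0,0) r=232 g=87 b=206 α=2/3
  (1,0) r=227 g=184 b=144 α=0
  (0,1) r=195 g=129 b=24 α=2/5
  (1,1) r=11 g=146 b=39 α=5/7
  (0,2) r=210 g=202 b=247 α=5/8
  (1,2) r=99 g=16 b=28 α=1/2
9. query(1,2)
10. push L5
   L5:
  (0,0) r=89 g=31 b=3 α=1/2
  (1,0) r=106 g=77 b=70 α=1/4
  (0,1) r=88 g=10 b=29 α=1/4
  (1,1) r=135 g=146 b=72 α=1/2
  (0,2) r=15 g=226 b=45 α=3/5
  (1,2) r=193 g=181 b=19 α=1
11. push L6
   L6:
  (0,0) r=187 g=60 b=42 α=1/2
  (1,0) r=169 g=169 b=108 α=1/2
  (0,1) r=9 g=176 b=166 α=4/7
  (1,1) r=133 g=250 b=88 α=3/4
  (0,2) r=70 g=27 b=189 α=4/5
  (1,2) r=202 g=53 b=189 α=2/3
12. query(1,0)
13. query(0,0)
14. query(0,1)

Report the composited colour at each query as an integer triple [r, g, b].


query (0,1) [L1,L2] — begin 0,0,0
L1 α=0: [0, 0, 0]
L2 α=1/2: [5/2, 67, 15]
rounded: [2, 67, 15]

at x=1,y=2 over L1,L2:
+L1 (α=5/7) → [925/7, 35, 580/7]
+L2 (α=3/4) → [4453/28, 701/4, 2575/28]
→ [159, 175, 92]

(1,1) stack=L1,L2; from [0,0,0]:
+L1 (α=1) → [57, 238, 30]
+L2 (α=1/2) → [87, 187, 191/2]
→ [87, 187, 96]

at x=1,y=2 over L1,L3,L4:
after L1 α=5/7: [925/7, 35, 580/7]
after L3 α=2/3: [2437/21, 535/3, 240/7]
after L4 α=1/2: [2258/21, 583/6, 218/7]
rounded: [108, 97, 31]

at x=1,y=0 over L1,L3,L4,L5,L6:
+L1 (α=1/4) → [27/2, 17, 241/4]
+L3 (α=1/4) → [381/8, 27/2, 1643/16]
+L4 (α=0) → [381/8, 27/2, 1643/16]
+L5 (α=1/4) → [1991/32, 235/8, 6049/64]
+L6 (α=1/2) → [7399/64, 1587/16, 12961/128]
→ [116, 99, 101]

query (0,0) [L1,L3,L4,L5,L6] — begin 0,0,0
+L1 (α=5/7) → [590/7, 1205/7, 745/7]
+L3 (α=3/4) → [3929/28, 842/7, 887/14]
+L4 (α=2/3) → [16921/84, 2060/21, 6655/42]
+L5 (α=1/2) → [24397/168, 2711/42, 6781/84]
+L6 (α=1/2) → [55813/336, 5231/84, 10309/168]
→ [166, 62, 61]

(0,1) stack=L1,L3,L4,L5,L6; from [0,0,0]:
after L1 α=0: [0, 0, 0]
after L3 α=1/6: [70/3, 199/6, 241/6]
after L4 α=2/5: [92, 143/2, 337/10]
after L5 α=1/4: [91, 449/8, 1301/40]
after L6 α=4/7: [309/7, 997/8, 30463/280]
= [44, 125, 109]


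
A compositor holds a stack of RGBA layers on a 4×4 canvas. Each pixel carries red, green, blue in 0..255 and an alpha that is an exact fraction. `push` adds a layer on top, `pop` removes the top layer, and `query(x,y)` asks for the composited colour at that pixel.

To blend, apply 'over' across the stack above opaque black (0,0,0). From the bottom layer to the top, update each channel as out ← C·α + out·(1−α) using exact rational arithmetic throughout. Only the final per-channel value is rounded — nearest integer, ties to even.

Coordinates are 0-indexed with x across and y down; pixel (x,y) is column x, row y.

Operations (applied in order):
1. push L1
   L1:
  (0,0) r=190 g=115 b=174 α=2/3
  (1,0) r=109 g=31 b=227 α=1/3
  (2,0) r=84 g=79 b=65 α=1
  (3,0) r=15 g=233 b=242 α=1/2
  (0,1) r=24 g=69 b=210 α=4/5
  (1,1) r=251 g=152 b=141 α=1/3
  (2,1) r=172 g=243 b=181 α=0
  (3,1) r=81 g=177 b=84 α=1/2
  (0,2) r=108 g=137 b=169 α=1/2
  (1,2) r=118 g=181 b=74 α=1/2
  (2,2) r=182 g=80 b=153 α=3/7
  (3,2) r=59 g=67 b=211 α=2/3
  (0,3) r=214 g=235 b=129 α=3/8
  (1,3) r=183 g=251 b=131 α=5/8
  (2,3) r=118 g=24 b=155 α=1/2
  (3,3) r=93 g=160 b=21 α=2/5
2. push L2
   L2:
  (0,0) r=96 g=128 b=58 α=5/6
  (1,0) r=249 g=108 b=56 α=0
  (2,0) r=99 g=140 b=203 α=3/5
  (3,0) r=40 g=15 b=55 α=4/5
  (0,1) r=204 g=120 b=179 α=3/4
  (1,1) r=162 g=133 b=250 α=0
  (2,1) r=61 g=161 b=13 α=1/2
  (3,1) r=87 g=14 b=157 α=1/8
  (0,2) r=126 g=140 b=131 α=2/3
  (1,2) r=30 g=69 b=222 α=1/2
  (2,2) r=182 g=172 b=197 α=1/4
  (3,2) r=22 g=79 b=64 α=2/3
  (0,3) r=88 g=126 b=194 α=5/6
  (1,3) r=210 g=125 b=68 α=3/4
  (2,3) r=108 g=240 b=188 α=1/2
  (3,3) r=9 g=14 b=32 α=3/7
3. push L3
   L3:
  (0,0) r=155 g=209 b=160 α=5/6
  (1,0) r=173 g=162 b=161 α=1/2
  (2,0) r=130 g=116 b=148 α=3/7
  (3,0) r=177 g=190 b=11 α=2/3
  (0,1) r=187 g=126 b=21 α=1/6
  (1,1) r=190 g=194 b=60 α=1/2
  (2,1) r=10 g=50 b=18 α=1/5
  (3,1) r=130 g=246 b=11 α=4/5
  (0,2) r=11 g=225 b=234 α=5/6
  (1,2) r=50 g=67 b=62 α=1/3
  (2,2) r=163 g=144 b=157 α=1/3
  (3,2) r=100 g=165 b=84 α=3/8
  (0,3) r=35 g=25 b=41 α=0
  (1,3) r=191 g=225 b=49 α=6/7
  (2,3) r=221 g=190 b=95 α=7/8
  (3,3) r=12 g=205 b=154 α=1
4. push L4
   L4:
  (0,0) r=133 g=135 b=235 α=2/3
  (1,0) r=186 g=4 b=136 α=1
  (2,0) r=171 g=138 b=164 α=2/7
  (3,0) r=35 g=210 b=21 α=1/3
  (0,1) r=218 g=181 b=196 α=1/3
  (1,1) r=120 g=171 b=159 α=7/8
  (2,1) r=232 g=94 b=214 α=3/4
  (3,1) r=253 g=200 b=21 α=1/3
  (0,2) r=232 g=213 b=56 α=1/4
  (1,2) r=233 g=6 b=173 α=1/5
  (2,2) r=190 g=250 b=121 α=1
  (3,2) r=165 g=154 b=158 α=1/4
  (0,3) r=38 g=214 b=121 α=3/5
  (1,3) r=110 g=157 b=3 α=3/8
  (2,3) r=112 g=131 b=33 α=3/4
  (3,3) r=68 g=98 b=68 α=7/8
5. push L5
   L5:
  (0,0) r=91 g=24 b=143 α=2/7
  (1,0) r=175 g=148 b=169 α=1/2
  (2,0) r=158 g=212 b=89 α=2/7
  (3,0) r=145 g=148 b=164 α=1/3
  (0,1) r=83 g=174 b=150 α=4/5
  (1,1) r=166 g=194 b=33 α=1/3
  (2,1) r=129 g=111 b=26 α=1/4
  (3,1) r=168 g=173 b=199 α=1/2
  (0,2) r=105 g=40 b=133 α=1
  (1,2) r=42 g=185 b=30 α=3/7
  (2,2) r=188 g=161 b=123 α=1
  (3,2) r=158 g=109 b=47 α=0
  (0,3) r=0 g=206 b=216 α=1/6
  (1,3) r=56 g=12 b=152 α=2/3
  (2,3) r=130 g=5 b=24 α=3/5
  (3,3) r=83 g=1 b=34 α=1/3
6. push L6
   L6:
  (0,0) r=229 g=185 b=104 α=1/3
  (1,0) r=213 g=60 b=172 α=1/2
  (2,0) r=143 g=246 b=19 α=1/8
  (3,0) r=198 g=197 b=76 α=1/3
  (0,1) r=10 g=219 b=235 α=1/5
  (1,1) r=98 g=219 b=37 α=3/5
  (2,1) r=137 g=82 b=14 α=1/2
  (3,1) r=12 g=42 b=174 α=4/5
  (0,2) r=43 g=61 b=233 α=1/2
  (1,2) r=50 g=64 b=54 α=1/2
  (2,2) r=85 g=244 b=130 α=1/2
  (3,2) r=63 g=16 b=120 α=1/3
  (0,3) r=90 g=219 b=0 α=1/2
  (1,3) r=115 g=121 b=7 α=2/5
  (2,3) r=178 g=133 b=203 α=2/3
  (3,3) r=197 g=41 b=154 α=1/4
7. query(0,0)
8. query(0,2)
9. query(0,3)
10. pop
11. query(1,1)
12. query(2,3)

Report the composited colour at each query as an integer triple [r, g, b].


(0,0) stack=L1,L2,L3,L4,L5,L6; from [0,0,0]:
+L1 (α=2/3) → [380/3, 230/3, 116]
+L2 (α=5/6) → [910/9, 1075/9, 203/3]
+L3 (α=5/6) → [7885/54, 5240/27, 2603/18]
+L4 (α=2/3) → [22249/162, 12530/81, 11063/54]
+L5 (α=2/7) → [140729/1134, 66538/567, 70759/378]
+L6 (α=1/3) → [270572/1701, 237971/1701, 90415/567]
= [159, 140, 159]

at x=0,y=2 over L1,L2,L3,L4,L5,L6:
after L1 α=1/2: [54, 137/2, 169/2]
after L2 α=2/3: [102, 697/6, 231/2]
after L3 α=5/6: [157/6, 7447/36, 857/4]
after L4 α=1/4: [621/8, 10003/48, 2795/16]
after L5 α=1: [105, 40, 133]
after L6 α=1/2: [74, 101/2, 183]
= [74, 50, 183]

(0,3) stack=L1,L2,L3,L4,L5,L6; from [0,0,0]:
after L1 α=3/8: [321/4, 705/8, 387/8]
after L2 α=5/6: [2081/24, 1915/16, 8147/48]
after L3 α=0: [2081/24, 1915/16, 8147/48]
after L4 α=3/5: [3449/60, 7051/40, 16859/120]
after L5 α=1/6: [3449/72, 8699/48, 22043/144]
after L6 α=1/2: [9929/144, 19211/96, 22043/288]
rounded: [69, 200, 77]

query (1,1) [L1,L2,L3,L4,L5] — begin 0,0,0
+L1 (α=1/3) → [251/3, 152/3, 47]
+L2 (α=0) → [251/3, 152/3, 47]
+L3 (α=1/2) → [821/6, 367/3, 107/2]
+L4 (α=7/8) → [5861/48, 1979/12, 2333/16]
+L5 (α=1/3) → [9845/72, 3143/18, 2597/24]
rounded: [137, 175, 108]

(2,3) stack=L1,L2,L3,L4,L5; from [0,0,0]:
after L1 α=1/2: [59, 12, 155/2]
after L2 α=1/2: [167/2, 126, 531/4]
after L3 α=7/8: [3261/16, 182, 3191/32]
after L4 α=3/4: [8637/64, 575/4, 6359/128]
after L5 α=3/5: [21117/160, 121/2, 10967/320]
→ [132, 60, 34]


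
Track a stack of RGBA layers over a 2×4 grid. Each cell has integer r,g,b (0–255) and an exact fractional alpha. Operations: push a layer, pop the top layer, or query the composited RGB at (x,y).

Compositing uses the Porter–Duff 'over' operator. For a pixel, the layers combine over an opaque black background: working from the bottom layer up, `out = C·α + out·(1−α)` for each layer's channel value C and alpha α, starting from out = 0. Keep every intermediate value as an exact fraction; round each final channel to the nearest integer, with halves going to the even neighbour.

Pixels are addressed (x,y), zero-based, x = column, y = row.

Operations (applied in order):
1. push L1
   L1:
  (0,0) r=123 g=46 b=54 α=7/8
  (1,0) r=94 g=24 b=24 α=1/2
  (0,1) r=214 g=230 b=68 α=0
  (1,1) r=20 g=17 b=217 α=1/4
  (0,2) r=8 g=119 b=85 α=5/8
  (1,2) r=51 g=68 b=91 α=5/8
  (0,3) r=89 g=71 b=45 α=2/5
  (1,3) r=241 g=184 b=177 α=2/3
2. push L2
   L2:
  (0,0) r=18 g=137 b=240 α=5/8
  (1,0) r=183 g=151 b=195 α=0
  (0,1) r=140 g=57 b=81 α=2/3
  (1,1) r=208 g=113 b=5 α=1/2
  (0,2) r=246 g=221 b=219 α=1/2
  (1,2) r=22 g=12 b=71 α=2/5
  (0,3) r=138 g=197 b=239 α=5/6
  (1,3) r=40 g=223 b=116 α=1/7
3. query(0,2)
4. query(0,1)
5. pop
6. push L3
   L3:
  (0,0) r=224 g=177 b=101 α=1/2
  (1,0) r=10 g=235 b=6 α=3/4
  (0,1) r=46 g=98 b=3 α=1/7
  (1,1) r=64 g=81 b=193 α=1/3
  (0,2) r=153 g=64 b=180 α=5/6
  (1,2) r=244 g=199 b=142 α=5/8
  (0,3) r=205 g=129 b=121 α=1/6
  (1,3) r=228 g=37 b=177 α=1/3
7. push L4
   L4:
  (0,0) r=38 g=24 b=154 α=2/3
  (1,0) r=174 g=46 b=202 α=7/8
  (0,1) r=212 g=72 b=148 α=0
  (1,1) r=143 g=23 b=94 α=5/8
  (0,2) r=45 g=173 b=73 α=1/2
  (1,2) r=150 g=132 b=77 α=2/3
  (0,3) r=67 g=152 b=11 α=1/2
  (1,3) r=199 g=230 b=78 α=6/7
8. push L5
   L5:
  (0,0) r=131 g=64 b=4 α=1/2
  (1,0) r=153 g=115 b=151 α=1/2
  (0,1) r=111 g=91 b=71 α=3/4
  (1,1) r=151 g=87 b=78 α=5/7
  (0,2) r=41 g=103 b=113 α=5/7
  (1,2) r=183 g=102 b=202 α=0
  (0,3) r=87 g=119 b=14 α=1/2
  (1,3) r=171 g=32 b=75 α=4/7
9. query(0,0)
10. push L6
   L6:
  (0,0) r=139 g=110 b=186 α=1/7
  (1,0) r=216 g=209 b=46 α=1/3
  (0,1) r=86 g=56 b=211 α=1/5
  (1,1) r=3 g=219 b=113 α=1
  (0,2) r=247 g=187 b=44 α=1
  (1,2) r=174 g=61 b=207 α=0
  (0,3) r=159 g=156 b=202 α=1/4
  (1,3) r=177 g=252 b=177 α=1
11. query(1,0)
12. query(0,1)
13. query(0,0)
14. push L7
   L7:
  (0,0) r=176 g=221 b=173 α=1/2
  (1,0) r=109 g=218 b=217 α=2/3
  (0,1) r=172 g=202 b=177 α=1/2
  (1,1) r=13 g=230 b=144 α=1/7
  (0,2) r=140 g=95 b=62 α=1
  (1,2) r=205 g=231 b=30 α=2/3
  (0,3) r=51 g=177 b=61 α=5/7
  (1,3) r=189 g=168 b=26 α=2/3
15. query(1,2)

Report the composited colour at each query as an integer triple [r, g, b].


query (0,2) [L1,L2] — begin 0,0,0
L1 α=5/8: [5, 595/8, 425/8]
L2 α=1/2: [251/2, 2363/16, 2177/16]
rounded: [126, 148, 136]

query (0,1) [L1,L2] — begin 0,0,0
+L1 (α=0) → [0, 0, 0]
+L2 (α=2/3) → [280/3, 38, 54]
rounded: [93, 38, 54]

(0,0) stack=L1,L3,L4,L5; from [0,0,0]:
L1 α=7/8: [861/8, 161/4, 189/4]
L3 α=1/2: [2653/16, 869/8, 593/8]
L4 α=2/3: [3869/48, 1253/24, 1019/8]
L5 α=1/2: [10157/96, 2789/48, 1051/16]
= [106, 58, 66]

query (1,0) [L1,L3,L4,L5,L6] — begin 0,0,0
L1 α=1/2: [47, 12, 12]
L3 α=3/4: [77/4, 717/4, 15/2]
L4 α=7/8: [4949/32, 2005/32, 2843/16]
L5 α=1/2: [9845/64, 5685/64, 5259/32]
L6 α=1/3: [16757/96, 12373/96, 5995/48]
→ [175, 129, 125]

query (0,1) [L1,L3,L4,L5,L6] — begin 0,0,0
+L1 (α=0) → [0, 0, 0]
+L3 (α=1/7) → [46/7, 14, 3/7]
+L4 (α=0) → [46/7, 14, 3/7]
+L5 (α=3/4) → [2377/28, 287/4, 747/14]
+L6 (α=1/5) → [2979/35, 343/5, 2971/35]
rounded: [85, 69, 85]

at x=0,y=0 over L1,L3,L4,L5,L6:
+L1 (α=7/8) → [861/8, 161/4, 189/4]
+L3 (α=1/2) → [2653/16, 869/8, 593/8]
+L4 (α=2/3) → [3869/48, 1253/24, 1019/8]
+L5 (α=1/2) → [10157/96, 2789/48, 1051/16]
+L6 (α=1/7) → [12381/112, 3669/56, 663/8]
rounded: [111, 66, 83]

at x=1,y=2 over L1,L3,L4,L5,L6,L7:
after L1 α=5/8: [255/8, 85/2, 455/8]
after L3 α=5/8: [10525/64, 2245/16, 7045/64]
after L4 α=2/3: [29725/192, 6469/48, 16901/192]
after L5 α=0: [29725/192, 6469/48, 16901/192]
after L6 α=0: [29725/192, 6469/48, 16901/192]
after L7 α=2/3: [108445/576, 28645/144, 28421/576]
→ [188, 199, 49]
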